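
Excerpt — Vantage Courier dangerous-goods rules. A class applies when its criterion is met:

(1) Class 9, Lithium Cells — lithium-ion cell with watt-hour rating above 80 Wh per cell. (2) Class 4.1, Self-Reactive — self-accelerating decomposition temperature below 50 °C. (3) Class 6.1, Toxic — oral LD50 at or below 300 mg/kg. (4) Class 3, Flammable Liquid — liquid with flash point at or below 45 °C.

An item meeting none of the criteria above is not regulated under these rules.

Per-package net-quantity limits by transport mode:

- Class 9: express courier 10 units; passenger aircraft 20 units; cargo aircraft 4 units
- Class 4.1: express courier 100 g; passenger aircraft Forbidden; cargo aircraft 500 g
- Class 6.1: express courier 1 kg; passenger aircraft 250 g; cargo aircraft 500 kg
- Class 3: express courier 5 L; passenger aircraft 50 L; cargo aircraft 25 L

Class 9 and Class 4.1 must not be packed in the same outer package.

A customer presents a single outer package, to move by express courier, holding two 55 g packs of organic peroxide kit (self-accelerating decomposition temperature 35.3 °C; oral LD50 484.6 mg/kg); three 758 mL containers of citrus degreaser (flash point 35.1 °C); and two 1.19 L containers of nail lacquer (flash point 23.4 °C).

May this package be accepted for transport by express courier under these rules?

No

Organic peroxide kit: self-accelerating decomposition temperature 35.3 °C < 50 °C → Class 4.1 (Self-Reactive).
The citrus degreaser has flash point 35.1 °C, which is ≤ 45 °C, so it is Class 3 (Flammable Liquid).
With flash point 23.4 °C (≤ 45 °C), the nail lacquer falls in Class 3.
Total Class 3: (three 758 mL containers = 2.274 L) + (two 1.19 L containers = 2.38 L) = 4.654 L.
4.654 L is within the express courier limit of 5 L for Class 3.
Class 4.1 quantity: two 55 g packs = 110 g.
That exceeds the Class 4.1 express courier limit of 100 g.
The segregation rule (Class 9 with Class 4.1) does not apply to Class 3 with Class 4.1.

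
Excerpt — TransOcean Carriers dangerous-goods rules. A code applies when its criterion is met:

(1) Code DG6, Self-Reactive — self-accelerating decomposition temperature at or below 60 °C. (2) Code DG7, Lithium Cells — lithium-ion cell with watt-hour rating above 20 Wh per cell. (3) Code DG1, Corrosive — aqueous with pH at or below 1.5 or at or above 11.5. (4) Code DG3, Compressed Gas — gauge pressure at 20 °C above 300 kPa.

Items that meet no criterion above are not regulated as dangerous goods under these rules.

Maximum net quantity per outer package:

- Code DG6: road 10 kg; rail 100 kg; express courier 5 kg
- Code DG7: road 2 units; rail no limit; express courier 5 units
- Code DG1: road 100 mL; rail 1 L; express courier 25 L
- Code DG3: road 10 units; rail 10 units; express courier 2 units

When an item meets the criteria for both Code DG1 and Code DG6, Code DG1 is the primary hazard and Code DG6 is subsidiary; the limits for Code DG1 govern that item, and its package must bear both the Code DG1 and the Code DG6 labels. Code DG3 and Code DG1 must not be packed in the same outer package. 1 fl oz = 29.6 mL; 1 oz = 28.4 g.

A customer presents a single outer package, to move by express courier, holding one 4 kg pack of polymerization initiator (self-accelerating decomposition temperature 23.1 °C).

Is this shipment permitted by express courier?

Self-accelerating decomposition temperature 23.1 °C meets the Code DG6 criterion (Self-Reactive), so the polymerization initiator is Code DG6.
Code DG6 quantity: 4 kg.
That is within the Code DG6 express courier limit of 5 kg.

Yes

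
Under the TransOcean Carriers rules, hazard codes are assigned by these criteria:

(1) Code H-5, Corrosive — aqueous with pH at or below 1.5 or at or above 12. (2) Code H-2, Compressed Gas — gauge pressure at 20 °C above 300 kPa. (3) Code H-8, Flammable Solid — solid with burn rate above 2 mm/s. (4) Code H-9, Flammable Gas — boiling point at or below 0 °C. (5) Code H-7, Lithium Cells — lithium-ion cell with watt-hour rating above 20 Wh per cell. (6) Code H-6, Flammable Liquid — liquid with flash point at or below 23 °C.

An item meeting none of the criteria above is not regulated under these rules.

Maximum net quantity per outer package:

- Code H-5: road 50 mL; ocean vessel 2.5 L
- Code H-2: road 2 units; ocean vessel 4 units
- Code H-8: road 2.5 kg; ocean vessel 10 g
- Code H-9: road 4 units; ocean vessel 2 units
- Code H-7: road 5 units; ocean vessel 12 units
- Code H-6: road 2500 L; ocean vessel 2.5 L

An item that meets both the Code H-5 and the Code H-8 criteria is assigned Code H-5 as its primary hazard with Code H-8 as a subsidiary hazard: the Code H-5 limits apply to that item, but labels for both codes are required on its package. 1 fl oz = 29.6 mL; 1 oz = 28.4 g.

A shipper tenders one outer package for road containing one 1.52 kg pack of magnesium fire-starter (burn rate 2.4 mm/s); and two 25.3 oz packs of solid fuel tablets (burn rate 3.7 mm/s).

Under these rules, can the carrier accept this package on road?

No

Magnesium fire-starter: burn rate 2.4 mm/s > 2 mm/s → Code H-8 (Flammable Solid).
The solid fuel tablets have burn rate 3.7 mm/s, which is > 2 mm/s, so they are Code H-8 (Flammable Solid).
Code H-8 net quantity: 1.52 kg + (two 25.3 oz packs = 1437.04 g) = 2957.04 g.
2957.04 g > 2.5 kg (road limit, Code H-8) — over the limit.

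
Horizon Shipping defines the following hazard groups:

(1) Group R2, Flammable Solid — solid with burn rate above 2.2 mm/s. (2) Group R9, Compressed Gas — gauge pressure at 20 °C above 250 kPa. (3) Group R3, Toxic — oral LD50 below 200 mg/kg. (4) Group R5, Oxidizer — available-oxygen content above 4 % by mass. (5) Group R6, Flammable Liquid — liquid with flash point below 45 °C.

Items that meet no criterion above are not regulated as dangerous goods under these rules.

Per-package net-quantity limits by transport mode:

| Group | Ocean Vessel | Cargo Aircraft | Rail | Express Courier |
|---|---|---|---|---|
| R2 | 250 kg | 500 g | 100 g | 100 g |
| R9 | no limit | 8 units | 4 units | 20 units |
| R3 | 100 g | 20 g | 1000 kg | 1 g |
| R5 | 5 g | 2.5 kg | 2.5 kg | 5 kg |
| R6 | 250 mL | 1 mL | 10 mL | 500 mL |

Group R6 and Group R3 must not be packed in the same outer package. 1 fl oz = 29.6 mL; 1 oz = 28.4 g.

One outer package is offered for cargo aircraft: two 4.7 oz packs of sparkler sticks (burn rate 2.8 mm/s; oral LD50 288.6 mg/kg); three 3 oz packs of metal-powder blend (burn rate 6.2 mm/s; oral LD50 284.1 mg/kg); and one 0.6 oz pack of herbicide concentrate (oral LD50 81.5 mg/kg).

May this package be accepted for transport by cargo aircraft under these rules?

No

Burn rate 2.8 mm/s meets the Group R2 criterion (Flammable Solid), so the sparkler sticks are Group R2.
With burn rate 6.2 mm/s (> 2.2 mm/s), the metal-powder blend falls in Group R2.
The herbicide concentrate has oral LD50 81.5 mg/kg, which is < 200 mg/kg, so it is Group R3 (Toxic).
Total Group R2: (two 4.7 oz packs = 266.96 g) + (three 3 oz packs = 255.6 g) = 522.56 g.
That exceeds the Group R2 cargo aircraft limit of 500 g.
Group R3 quantity: one 0.6 oz pack = 17.04 g.
17.04 g is within the cargo aircraft limit of 20 g for Group R3.
The segregation rule (Group R6 with Group R3) does not apply to Group R2 with Group R3.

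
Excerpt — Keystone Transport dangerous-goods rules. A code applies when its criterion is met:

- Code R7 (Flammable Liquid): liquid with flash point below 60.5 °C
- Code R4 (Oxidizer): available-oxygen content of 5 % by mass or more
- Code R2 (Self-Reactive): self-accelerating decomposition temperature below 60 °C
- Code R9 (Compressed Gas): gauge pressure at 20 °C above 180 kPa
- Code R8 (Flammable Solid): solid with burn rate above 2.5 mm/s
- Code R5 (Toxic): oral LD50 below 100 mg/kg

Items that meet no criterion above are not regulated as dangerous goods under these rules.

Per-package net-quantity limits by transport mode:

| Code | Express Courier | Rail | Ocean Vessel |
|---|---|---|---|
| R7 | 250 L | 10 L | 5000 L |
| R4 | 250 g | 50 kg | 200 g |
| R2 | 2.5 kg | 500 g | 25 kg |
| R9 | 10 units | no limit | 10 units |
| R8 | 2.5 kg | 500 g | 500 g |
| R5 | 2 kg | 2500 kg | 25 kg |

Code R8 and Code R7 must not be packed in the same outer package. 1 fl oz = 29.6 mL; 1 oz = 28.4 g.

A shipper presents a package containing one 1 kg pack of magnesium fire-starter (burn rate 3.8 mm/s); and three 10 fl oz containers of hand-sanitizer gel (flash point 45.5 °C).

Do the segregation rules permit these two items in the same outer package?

The magnesium fire-starter has burn rate 3.8 mm/s, which is > 2.5 mm/s, so it is Code R8 (Flammable Solid).
Hand-sanitizer gel: flash point 45.5 °C < 60.5 °C → Code R7 (Flammable Liquid).
Code R8 and Code R7 may not share an outer package.

No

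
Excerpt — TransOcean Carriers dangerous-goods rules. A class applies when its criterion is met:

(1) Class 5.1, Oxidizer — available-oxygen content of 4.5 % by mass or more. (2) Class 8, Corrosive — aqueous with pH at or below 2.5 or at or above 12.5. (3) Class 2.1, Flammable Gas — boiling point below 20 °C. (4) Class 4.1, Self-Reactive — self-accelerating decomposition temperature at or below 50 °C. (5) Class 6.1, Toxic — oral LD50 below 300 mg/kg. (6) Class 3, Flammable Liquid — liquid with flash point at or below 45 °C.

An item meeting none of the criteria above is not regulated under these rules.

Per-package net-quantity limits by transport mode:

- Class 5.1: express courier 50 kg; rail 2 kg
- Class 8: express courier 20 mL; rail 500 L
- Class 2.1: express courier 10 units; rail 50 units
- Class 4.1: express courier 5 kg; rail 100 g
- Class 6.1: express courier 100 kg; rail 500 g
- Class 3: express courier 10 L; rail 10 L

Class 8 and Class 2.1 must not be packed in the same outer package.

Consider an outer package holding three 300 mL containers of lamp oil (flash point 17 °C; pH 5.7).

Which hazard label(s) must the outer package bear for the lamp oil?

Class 3

Flash point 17 °C meets the Class 3 criterion (Flammable Liquid), so the lamp oil is Class 3.
Only the Class 3 label is required.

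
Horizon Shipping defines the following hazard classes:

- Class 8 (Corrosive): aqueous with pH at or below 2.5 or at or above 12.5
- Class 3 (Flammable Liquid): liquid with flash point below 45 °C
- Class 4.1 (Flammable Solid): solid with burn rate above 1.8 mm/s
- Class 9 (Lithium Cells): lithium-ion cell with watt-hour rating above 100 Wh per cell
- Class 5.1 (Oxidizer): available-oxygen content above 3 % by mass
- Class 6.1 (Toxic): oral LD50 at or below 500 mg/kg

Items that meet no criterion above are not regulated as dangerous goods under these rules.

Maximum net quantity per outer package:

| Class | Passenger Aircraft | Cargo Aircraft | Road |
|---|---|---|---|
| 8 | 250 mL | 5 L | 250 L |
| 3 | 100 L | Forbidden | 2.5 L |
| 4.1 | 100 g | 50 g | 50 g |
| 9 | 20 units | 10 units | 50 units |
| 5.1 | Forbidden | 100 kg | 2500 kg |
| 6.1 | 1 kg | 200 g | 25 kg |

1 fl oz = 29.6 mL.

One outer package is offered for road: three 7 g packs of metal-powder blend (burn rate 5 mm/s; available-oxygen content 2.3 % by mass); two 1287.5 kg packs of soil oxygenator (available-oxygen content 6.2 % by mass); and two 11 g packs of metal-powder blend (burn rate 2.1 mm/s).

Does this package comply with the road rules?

No

Burn rate 5 mm/s meets the Class 4.1 criterion (Flammable Solid), so the metal-powder blend is Class 4.1.
With available-oxygen content 6.2 % by mass (> 3 % by mass), the soil oxygenator falls in Class 5.1.
Metal-powder blend: burn rate 2.1 mm/s > 1.8 mm/s → Class 4.1 (Flammable Solid).
Total Class 4.1: (three 7 g packs = 21 g) + (two 11 g packs = 22 g) = 43 g.
43 g ≤ 50 g (road limit, Class 4.1) — within limit.
Class 5.1 quantity: two 1287.5 kg packs = 2575 kg.
2575 kg exceeds the road limit of 2500 kg for Class 5.1.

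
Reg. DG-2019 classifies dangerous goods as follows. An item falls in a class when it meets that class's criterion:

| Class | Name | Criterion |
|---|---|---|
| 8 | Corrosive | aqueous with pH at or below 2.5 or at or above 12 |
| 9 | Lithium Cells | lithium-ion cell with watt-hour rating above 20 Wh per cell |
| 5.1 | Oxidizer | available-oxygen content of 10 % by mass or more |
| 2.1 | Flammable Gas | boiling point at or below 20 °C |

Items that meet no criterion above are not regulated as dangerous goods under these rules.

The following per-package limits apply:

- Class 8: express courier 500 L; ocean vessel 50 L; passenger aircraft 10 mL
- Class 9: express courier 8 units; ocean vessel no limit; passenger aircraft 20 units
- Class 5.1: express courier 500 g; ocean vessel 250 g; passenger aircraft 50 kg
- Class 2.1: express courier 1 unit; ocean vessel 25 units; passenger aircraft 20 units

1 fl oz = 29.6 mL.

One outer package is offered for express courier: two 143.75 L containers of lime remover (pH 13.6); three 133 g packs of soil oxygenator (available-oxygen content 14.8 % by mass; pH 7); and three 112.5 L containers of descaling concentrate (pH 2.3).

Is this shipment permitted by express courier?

Lime remover: pH 13.6 ≥ 12 → Class 8 (Corrosive).
The soil oxygenator has available-oxygen content 14.8 % by mass, which is ≥ 10 % by mass, so it is Class 5.1 (Oxidizer).
The descaling concentrate has pH 2.3, which is ≤ 2.5, so it is Class 8 (Corrosive).
Total Class 8: (two 143.75 L containers = 287.5 L) + (three 112.5 L containers = 337.5 L) = 625 L.
That exceeds the Class 8 express courier limit of 500 L.
Class 5.1 quantity: three 133 g packs = 399 g.
399 g is within the express courier limit of 500 g for Class 5.1.

No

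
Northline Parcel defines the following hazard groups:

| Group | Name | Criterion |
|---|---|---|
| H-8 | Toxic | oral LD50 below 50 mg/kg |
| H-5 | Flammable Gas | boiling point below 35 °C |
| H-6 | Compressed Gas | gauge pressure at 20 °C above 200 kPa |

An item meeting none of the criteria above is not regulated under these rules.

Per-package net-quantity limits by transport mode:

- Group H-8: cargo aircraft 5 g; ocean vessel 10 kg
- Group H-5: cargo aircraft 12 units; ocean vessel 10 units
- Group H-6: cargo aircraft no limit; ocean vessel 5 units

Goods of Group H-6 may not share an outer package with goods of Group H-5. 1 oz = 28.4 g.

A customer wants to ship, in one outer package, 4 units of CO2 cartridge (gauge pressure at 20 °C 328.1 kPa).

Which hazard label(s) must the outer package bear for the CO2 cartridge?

Group H-6

With gauge pressure at 20 °C 328.1 kPa (> 200 kPa), the CO2 cartridge falls in Group H-6.
Only the Group H-6 label is required.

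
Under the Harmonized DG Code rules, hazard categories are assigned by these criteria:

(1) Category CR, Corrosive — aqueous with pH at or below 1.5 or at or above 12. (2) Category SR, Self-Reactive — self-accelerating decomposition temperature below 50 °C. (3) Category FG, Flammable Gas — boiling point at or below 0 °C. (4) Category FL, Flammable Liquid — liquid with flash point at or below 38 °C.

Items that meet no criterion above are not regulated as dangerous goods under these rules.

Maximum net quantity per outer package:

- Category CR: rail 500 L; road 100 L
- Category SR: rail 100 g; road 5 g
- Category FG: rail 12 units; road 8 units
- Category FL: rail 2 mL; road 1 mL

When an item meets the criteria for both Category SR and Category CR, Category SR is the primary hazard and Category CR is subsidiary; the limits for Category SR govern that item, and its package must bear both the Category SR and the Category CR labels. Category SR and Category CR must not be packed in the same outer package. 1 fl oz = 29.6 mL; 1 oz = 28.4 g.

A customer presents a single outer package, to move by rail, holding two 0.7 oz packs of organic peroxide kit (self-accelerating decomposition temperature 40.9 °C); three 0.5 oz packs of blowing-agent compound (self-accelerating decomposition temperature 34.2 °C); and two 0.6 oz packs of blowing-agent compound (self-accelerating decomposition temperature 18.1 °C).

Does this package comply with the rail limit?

No

With self-accelerating decomposition temperature 40.9 °C (< 50 °C), the organic peroxide kit falls in Category SR.
The blowing-agent compound has self-accelerating decomposition temperature 34.2 °C, which is < 50 °C, so it is Category SR (Self-Reactive).
Self-accelerating decomposition temperature 18.1 °C meets the Category SR criterion (Self-Reactive), so the blowing-agent compound is Category SR.
Total Category SR: (two 0.7 oz packs = 39.76 g) + (three 0.5 oz packs = 42.6 g) + (two 0.6 oz packs = 34.08 g) = 116.44 g.
That exceeds the Category SR rail limit of 100 g.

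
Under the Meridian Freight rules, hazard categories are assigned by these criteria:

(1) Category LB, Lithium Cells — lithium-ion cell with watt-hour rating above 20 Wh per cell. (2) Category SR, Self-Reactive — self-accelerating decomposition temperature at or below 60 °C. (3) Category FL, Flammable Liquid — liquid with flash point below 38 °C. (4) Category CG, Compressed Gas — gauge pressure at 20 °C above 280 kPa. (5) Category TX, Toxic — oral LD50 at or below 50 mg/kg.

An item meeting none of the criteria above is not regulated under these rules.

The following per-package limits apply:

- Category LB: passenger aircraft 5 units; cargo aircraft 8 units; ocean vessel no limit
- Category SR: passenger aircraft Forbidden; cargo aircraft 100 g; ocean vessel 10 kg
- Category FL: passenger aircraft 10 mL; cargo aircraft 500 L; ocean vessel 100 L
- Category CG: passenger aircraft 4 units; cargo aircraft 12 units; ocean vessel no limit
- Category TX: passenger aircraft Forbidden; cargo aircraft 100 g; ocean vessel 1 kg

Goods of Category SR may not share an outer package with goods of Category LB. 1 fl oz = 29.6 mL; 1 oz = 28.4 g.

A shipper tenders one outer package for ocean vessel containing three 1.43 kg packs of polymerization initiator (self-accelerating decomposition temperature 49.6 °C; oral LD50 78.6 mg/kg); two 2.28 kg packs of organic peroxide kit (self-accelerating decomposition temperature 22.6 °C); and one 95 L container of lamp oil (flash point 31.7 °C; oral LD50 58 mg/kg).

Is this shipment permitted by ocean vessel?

With self-accelerating decomposition temperature 49.6 °C (≤ 60 °C), the polymerization initiator falls in Category SR.
Self-accelerating decomposition temperature 22.6 °C meets the Category SR criterion (Self-Reactive), so the organic peroxide kit is Category SR.
The lamp oil has flash point 31.7 °C, which is < 38 °C, so it is Category FL (Flammable Liquid).
Total Category SR: (three 1.43 kg packs = 4.29 kg) + (two 2.28 kg packs = 4.56 kg) = 8.85 kg.
8.85 kg ≤ 10 kg (ocean vessel limit, Category SR) — within limit.
Category FL quantity: 95 L.
95 L is within the ocean vessel limit of 100 L for Category FL.
The segregation rule (Category SR with Category LB) does not apply to Category SR with Category FL.
Every hazard category is within its ocean vessel limit and no segregation rule is violated.

Yes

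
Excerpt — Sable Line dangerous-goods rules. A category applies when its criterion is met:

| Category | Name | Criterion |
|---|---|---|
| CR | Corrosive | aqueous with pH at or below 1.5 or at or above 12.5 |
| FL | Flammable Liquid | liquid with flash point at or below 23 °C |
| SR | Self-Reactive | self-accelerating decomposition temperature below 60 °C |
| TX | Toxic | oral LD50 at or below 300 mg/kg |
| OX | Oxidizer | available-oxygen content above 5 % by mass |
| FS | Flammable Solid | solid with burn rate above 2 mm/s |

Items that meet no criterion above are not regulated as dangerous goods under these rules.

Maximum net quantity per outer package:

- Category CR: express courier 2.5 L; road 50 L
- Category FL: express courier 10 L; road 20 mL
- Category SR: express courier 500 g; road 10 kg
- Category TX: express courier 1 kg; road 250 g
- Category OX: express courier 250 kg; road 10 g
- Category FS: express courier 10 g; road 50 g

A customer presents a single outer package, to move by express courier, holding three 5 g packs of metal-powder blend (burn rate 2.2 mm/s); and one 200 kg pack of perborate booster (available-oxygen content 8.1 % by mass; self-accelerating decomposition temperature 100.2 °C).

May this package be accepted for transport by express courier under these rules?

Metal-powder blend: burn rate 2.2 mm/s > 2 mm/s → Category FS (Flammable Solid).
The perborate booster has available-oxygen content 8.1 % by mass, which is > 5 % by mass, so it is Category OX (Oxidizer).
Category OX quantity: 200 kg.
That is within the Category OX express courier limit of 250 kg.
Category FS quantity: three 5 g packs = 15 g.
That exceeds the Category FS express courier limit of 10 g.

No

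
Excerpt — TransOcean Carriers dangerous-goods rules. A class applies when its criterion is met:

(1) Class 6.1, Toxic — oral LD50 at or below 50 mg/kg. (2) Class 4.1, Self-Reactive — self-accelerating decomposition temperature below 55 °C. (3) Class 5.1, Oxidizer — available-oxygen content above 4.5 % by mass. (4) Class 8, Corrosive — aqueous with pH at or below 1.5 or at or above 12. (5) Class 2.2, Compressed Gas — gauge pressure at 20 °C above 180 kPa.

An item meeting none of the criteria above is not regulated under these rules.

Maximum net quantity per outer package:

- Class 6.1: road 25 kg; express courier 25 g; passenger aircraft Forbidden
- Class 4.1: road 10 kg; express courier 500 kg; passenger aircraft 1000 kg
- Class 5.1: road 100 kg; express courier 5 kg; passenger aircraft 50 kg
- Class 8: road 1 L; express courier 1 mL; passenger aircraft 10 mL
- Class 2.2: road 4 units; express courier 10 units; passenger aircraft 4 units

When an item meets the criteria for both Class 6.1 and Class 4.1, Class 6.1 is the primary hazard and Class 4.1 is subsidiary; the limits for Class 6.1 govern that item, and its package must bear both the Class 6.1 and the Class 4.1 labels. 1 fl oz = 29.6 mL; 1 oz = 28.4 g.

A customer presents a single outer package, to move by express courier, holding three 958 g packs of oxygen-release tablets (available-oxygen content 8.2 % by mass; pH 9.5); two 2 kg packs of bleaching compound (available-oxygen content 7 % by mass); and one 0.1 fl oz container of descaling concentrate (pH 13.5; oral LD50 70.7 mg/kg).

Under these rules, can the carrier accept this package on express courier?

Oxygen-release tablets: available-oxygen content 8.2 % by mass > 4.5 % by mass → Class 5.1 (Oxidizer).
The bleaching compound has available-oxygen content 7 % by mass, which is > 4.5 % by mass, so it is Class 5.1 (Oxidizer).
Descaling concentrate: pH 13.5 ≥ 12 → Class 8 (Corrosive).
Total Class 5.1: (three 958 g packs = 2.874 kg) + (two 2 kg packs = 4 kg) = 6.874 kg.
That exceeds the Class 5.1 express courier limit of 5 kg.
Class 8 quantity: one 0.1 fl oz container = 2.96 mL.
2.96 mL exceeds the express courier limit of 1 mL for Class 8.

No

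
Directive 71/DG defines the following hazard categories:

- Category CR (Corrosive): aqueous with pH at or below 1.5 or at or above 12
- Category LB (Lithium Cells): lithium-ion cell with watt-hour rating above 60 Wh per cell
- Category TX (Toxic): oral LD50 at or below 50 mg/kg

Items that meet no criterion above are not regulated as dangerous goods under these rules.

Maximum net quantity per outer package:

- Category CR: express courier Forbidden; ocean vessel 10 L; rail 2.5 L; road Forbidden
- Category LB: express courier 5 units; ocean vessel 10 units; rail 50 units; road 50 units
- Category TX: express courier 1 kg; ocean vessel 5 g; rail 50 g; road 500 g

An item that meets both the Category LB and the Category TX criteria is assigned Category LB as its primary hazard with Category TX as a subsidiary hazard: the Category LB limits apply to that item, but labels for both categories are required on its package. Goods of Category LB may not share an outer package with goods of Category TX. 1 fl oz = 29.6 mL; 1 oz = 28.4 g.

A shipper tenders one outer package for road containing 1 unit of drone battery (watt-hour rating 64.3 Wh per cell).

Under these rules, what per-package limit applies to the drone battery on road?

Watt-hour rating 64.3 Wh per cell meets the Category LB criterion (Lithium Cells), so the drone battery is Category LB.
The road limit for Category LB is 50 units.

50 units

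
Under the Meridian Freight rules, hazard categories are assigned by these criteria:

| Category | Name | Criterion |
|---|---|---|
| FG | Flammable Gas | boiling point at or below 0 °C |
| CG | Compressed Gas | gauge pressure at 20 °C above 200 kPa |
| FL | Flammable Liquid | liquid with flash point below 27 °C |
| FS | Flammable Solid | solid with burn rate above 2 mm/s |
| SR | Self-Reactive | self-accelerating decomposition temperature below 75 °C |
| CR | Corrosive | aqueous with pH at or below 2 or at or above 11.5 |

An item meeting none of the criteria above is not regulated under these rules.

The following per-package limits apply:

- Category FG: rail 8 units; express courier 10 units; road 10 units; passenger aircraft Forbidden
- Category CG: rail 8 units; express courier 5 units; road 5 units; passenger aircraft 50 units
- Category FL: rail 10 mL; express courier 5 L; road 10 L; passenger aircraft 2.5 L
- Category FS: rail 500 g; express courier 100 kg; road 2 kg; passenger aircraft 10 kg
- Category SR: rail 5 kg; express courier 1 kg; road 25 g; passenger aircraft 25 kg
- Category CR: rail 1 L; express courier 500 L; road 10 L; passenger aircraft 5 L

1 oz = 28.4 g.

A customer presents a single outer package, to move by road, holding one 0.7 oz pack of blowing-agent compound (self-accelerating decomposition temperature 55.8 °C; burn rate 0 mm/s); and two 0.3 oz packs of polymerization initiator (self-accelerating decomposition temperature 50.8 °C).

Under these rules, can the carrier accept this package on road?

Blowing-agent compound: self-accelerating decomposition temperature 55.8 °C < 75 °C → Category SR (Self-Reactive).
The polymerization initiator has self-accelerating decomposition temperature 50.8 °C, which is < 75 °C, so it is Category SR (Self-Reactive).
Total Category SR: (one 0.7 oz pack = 19.88 g) + (two 0.3 oz packs = 17.04 g) = 36.92 g.
36.92 g exceeds the road limit of 25 g for Category SR.

No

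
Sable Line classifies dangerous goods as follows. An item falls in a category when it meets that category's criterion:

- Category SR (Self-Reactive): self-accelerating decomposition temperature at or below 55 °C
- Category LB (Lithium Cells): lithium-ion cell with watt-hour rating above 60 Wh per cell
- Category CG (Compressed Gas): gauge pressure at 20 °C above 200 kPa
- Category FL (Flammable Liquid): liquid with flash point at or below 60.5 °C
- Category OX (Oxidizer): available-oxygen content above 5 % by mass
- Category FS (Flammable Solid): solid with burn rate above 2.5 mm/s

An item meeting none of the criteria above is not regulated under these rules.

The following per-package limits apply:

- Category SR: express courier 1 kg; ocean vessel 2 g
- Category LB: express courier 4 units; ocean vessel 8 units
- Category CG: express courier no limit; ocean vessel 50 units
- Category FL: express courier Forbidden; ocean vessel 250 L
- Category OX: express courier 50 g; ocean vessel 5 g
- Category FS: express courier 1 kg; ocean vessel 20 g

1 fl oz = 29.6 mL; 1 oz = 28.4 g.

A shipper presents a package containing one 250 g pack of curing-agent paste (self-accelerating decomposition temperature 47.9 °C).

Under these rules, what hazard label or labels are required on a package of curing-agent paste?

Category SR

Self-accelerating decomposition temperature 47.9 °C meets the Category SR criterion (Self-Reactive), so the curing-agent paste is Category SR.
Only the Category SR label is required.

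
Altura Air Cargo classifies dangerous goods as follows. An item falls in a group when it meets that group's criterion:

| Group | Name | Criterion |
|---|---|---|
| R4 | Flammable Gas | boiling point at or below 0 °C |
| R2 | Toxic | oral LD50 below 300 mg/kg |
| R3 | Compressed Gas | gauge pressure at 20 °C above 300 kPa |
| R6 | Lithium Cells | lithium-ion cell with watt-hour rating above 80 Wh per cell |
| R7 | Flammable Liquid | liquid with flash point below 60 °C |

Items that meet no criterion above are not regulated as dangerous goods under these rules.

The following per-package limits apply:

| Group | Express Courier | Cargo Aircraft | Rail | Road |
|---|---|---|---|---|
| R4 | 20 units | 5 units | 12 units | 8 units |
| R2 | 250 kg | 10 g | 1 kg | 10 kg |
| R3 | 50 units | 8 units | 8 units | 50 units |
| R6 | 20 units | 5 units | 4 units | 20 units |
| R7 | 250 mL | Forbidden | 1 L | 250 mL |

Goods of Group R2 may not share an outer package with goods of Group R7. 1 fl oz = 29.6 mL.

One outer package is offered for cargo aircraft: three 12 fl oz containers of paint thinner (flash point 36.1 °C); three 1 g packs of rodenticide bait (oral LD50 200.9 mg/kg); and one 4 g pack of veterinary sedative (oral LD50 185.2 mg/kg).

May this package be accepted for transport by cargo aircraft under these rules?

No

Paint thinner: flash point 36.1 °C < 60 °C → Group R7 (Flammable Liquid).
Rodenticide bait: oral LD50 200.9 mg/kg < 300 mg/kg → Group R2 (Toxic).
Oral LD50 185.2 mg/kg meets the Group R2 criterion (Toxic), so the veterinary sedative is Group R2.
Total Group R2: (three 1 g packs = 3 g) + 4 g = 7 g.
7 g ≤ 10 g (cargo aircraft limit, Group R2) — within limit.
Group R7 quantity: three 12 fl oz containers = 1065.6 mL.
By cargo aircraft, Group R7 is Forbidden regardless of quantity.
Group R2 and Group R7 may not share an outer package.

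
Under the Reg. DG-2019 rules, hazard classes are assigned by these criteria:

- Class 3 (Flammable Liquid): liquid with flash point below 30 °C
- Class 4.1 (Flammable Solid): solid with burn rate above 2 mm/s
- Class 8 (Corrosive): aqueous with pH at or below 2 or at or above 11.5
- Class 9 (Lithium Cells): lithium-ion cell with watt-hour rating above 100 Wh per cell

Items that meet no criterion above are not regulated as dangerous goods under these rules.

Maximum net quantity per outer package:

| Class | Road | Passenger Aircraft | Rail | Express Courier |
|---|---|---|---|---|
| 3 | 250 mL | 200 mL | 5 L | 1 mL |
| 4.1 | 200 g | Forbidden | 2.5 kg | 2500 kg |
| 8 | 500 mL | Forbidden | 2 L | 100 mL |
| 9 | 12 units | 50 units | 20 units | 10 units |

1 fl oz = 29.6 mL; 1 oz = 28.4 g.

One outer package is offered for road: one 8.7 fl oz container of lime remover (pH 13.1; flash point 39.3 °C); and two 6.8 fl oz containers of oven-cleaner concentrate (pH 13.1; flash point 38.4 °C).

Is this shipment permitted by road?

The lime remover has pH 13.1, which is ≥ 11.5, so it is Class 8 (Corrosive).
pH 13.1 meets the Class 8 criterion (Corrosive), so the oven-cleaner concentrate is Class 8.
Class 8 net quantity: (one 8.7 fl oz container = 257.52 mL) + (two 6.8 fl oz containers = 402.56 mL) = 660.08 mL.
660.08 mL exceeds the road limit of 500 mL for Class 8.

No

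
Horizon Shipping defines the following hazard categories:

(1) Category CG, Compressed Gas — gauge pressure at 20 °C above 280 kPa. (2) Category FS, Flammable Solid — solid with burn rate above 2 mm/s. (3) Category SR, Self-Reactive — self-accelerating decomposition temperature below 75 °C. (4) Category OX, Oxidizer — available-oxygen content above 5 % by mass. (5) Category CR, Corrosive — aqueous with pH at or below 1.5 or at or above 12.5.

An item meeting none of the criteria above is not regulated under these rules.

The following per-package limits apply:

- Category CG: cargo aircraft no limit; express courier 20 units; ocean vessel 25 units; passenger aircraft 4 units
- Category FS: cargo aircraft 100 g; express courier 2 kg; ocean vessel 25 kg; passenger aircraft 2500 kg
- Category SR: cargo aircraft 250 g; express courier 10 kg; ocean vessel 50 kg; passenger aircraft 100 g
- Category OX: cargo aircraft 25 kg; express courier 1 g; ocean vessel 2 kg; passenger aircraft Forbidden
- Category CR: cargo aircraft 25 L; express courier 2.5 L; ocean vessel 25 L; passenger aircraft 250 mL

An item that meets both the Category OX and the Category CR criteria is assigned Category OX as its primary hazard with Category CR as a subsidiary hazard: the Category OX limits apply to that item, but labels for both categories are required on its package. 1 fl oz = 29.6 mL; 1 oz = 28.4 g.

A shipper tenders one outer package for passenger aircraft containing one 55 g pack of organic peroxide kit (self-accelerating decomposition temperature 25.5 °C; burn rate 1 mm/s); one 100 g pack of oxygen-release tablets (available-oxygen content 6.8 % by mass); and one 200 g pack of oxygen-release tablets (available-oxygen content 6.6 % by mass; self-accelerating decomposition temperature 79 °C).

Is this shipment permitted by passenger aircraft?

With self-accelerating decomposition temperature 25.5 °C (< 75 °C), the organic peroxide kit falls in Category SR.
Available-oxygen content 6.8 % by mass meets the Category OX criterion (Oxidizer), so the oxygen-release tablets are Category OX.
With available-oxygen content 6.6 % by mass (> 5 % by mass), the oxygen-release tablets fall in Category OX.
Category SR quantity: 55 g.
55 g ≤ 100 g (passenger aircraft limit, Category SR) — within limit.
Total Category OX: 100 g + 200 g = 300 g.
By passenger aircraft, Category OX is Forbidden regardless of quantity.

No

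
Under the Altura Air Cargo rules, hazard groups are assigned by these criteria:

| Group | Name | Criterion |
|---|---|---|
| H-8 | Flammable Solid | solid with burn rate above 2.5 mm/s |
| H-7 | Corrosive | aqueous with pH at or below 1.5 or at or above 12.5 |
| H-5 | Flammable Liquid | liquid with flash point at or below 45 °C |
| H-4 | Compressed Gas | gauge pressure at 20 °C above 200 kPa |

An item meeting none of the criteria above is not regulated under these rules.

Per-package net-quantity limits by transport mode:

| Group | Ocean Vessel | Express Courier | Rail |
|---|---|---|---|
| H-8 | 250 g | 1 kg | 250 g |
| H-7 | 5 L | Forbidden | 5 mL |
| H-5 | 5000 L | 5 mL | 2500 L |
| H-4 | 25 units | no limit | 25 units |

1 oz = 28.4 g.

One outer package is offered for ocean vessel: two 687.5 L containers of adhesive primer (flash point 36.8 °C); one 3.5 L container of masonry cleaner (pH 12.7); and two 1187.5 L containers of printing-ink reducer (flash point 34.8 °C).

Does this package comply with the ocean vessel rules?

With flash point 36.8 °C (≤ 45 °C), the adhesive primer falls in Group H-5.
With pH 12.7 (≥ 12.5), the masonry cleaner falls in Group H-7.
With flash point 34.8 °C (≤ 45 °C), the printing-ink reducer falls in Group H-5.
Group H-5 net quantity: (two 687.5 L containers = 1375 L) + (two 1187.5 L containers = 2375 L) = 3750 L.
3750 L is within the ocean vessel limit of 5000 L for Group H-5.
Group H-7 quantity: 3.5 L.
That is within the Group H-7 ocean vessel limit of 5 L.
Every hazard group is within its ocean vessel limit and no segregation rule is violated.

Yes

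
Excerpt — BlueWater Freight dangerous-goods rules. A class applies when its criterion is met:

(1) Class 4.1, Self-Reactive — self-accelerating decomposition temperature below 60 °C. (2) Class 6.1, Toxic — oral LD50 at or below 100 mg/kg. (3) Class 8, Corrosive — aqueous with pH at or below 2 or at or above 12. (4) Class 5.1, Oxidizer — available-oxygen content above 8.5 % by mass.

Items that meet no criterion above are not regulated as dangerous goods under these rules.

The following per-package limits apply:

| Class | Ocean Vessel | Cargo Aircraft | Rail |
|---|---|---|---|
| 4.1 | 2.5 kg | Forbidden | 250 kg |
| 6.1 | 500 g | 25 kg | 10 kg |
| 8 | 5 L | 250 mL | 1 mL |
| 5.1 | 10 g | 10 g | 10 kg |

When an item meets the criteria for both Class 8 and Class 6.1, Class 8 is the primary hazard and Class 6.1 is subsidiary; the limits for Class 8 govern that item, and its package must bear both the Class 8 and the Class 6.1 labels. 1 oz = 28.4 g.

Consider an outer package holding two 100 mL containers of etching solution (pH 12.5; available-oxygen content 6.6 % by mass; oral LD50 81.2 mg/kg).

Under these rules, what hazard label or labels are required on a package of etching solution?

Class 6.1 and 8

Etching solution: pH 12.5 ≥ 12 → Class 8 (Corrosive).
The etching solution has oral LD50 81.2 mg/kg, which is ≤ 100 mg/kg, so it is Class 6.1 (Toxic).
By the precedence rule Class 8 is primary and Class 6.1 is subsidiary, and that rule requires both labels on the package.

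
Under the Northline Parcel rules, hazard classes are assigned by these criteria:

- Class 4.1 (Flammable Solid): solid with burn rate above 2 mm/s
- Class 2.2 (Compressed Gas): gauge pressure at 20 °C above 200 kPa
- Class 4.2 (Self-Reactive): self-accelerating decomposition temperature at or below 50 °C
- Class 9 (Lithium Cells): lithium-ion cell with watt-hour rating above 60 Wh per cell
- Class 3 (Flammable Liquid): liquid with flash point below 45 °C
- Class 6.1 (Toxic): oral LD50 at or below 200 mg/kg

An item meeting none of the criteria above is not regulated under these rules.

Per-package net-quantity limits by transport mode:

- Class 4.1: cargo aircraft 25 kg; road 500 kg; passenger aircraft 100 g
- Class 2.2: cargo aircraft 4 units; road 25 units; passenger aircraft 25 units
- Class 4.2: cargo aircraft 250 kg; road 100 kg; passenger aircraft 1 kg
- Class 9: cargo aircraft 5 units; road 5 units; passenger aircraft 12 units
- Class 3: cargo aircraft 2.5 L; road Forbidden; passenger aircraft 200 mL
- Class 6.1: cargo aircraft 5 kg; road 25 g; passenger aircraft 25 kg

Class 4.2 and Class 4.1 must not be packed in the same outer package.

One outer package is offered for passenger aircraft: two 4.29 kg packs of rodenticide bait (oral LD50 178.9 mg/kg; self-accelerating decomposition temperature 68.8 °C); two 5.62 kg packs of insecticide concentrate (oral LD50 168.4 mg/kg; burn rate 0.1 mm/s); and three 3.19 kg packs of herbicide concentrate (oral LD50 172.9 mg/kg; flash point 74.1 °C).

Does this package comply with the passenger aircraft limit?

Oral LD50 178.9 mg/kg meets the Class 6.1 criterion (Toxic), so the rodenticide bait is Class 6.1.
Insecticide concentrate: oral LD50 168.4 mg/kg ≤ 200 mg/kg → Class 6.1 (Toxic).
With oral LD50 172.9 mg/kg (≤ 200 mg/kg), the herbicide concentrate falls in Class 6.1.
Total Class 6.1: (two 4.29 kg packs = 8.58 kg) + (two 5.62 kg packs = 11.24 kg) + (three 3.19 kg packs = 9.57 kg) = 29.39 kg.
29.39 kg > 25 kg (passenger aircraft limit, Class 6.1) — over the limit.

No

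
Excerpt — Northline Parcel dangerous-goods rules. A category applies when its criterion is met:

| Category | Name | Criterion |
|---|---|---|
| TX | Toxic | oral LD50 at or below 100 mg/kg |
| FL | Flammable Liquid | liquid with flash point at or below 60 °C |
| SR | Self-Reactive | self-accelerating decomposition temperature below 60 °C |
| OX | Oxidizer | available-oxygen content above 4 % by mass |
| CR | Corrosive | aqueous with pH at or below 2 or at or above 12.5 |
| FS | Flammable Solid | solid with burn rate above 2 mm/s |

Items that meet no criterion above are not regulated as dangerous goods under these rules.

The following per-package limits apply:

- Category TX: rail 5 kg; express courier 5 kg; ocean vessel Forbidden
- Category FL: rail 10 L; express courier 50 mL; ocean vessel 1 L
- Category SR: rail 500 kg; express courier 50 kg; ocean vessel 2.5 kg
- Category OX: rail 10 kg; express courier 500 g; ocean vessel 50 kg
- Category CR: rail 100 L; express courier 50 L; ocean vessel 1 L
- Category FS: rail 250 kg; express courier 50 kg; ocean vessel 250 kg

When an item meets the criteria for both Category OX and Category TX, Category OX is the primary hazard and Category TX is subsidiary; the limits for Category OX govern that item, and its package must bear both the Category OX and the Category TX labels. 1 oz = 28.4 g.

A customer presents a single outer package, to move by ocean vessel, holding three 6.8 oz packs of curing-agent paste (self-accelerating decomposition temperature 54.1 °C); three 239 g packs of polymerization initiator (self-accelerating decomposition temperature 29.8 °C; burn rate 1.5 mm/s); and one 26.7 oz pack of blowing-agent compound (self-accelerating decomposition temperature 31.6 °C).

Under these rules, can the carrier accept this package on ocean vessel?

Self-accelerating decomposition temperature 54.1 °C meets the Category SR criterion (Self-Reactive), so the curing-agent paste is Category SR.
Self-accelerating decomposition temperature 29.8 °C meets the Category SR criterion (Self-Reactive), so the polymerization initiator is Category SR.
The blowing-agent compound has self-accelerating decomposition temperature 31.6 °C, which is < 60 °C, so it is Category SR (Self-Reactive).
Category SR net quantity: (three 6.8 oz packs = 579.36 g) + (three 239 g packs = 717 g) + (one 26.7 oz pack = 758.28 g) = 2054.64 g.
2054.64 g is within the ocean vessel limit of 2.5 kg for Category SR.

Yes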